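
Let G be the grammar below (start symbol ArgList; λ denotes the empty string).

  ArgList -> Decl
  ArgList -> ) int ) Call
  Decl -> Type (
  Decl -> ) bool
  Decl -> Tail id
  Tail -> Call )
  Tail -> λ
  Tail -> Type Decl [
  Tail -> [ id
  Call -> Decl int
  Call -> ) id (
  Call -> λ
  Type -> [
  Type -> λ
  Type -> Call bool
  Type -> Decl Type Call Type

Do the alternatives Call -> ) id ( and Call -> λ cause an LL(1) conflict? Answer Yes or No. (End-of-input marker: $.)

Yes

FIRST() id () = { ) } and FIRST(λ) = { λ }.
The second alternative is nullable and FOLLOW(Call) = { $, (, ), [, bool, id } shares ) with FIRST of the first — conflict.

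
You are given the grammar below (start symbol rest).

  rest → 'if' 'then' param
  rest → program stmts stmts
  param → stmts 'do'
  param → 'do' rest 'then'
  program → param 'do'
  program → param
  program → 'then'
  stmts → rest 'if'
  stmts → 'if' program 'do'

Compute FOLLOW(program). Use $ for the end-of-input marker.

In rest → program stmts stmts: add FIRST(stmts stmts) = { 'do', 'if', 'then' }.
In stmts → 'if' program 'do': add FIRST('do') = { 'do' }.
Union: FOLLOW(program) = { 'do', 'if', 'then' }.

{ 'do', 'if', 'then' }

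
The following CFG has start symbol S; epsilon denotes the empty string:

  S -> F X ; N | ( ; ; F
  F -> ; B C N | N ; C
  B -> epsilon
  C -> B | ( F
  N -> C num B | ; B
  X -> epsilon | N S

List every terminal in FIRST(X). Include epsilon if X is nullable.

{ (, ;, num, epsilon }

X -> epsilon contributes epsilon.
From X -> N S: add FIRST(N) = { (, ;, num }.
Union: FIRST(X) = { (, ;, num, epsilon }.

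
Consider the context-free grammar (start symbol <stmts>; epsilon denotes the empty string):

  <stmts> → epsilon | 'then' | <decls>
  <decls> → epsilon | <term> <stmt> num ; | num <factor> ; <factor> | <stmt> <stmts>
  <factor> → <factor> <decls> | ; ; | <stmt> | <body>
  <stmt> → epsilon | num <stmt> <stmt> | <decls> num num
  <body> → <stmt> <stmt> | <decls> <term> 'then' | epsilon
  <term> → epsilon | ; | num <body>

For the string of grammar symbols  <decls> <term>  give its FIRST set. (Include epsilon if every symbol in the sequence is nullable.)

{ 'then', ;, num, epsilon }

Add FIRST(<decls>)\{epsilon} = { 'then', ;, num }; <decls> is nullable, continue.
Add FIRST(<term>)\{epsilon} = { ;, num }; <term> is nullable, continue.
Every symbol is nullable, so include epsilon.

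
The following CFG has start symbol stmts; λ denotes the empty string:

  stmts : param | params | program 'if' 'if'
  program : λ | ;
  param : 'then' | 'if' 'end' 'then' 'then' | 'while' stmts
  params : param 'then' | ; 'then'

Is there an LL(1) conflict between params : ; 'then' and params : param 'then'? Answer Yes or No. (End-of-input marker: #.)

FIRST(; 'then') = { ; } and FIRST(param 'then') = { 'if', 'then', 'while' }.
The FIRST sets are disjoint and neither alternative is nullable — no conflict.

No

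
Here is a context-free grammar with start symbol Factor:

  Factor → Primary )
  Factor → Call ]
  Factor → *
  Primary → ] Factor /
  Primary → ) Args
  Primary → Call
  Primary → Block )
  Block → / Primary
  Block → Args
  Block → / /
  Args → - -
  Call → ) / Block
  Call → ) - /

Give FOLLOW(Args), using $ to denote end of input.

In Primary → ) Args: Args is at the end, add FOLLOW(Primary) = { ), ] }.
In Block → Args: Args is at the end, add FOLLOW(Block) = { ), ] }.
Union: FOLLOW(Args) = { ), ] }.

{ ), ] }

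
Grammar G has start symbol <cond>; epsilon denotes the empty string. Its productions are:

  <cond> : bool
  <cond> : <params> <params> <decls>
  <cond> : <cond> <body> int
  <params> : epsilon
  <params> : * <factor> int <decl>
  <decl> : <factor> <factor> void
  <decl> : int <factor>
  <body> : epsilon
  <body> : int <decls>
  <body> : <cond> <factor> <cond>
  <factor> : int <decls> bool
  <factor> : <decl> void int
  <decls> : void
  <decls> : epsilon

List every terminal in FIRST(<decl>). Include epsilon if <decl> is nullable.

From <decl> : <factor> <factor> void: add FIRST(<factor>) = { int }.
<decl> : int <factor> contributes {int}.
Union: FIRST(<decl>) = { int }.

{ int }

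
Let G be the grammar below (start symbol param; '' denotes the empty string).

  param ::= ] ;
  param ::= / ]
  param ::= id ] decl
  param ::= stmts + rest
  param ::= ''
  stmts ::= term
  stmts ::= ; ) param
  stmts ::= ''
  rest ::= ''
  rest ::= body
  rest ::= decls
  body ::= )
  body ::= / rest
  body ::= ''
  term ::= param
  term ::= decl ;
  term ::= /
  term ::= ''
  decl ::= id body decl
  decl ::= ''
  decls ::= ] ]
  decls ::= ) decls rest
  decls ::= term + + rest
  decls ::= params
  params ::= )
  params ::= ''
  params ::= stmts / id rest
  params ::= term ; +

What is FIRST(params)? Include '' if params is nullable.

{ ), +, /, ;, ], id, '' }

params ::= ) contributes {)}.
params ::= '' contributes ''.
From params ::= stmts / id rest: stmts nullable, take FIRST(stmts) ∪ {/} = { +, /, ;, ], id }.
From params ::= term ; +: term nullable, take FIRST(term) ∪ {;} = { +, /, ;, ], id }.
Union: FIRST(params) = { ), +, /, ;, ], id, '' }.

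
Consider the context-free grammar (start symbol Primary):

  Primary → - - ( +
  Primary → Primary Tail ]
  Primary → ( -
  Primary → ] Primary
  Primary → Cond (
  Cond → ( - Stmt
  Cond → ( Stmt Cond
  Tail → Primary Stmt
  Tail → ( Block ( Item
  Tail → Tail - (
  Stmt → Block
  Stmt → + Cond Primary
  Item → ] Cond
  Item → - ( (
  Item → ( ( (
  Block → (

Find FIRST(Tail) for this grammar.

From Tail → Primary Stmt: add FIRST(Primary) = { (, -, ] }.
Tail → ( Block ( Item contributes {(}.
From Tail → Tail - (: add FIRST(Tail) = { (, -, ] }.
Union: FIRST(Tail) = { (, -, ] }.

{ (, -, ] }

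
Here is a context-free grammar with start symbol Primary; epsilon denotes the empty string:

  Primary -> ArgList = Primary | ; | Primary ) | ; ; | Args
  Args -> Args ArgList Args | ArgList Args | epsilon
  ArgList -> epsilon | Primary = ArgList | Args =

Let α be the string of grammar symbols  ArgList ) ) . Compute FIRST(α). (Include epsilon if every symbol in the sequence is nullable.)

Add FIRST(ArgList)\{epsilon} = { ), ;, = }; ArgList is nullable, continue.
) is a terminal; add {)} and stop.

{ ), ;, = }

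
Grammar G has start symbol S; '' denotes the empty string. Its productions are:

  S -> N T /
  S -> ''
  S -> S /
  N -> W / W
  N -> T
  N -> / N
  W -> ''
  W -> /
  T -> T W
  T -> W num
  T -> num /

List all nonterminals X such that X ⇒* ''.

{ S, W }

Directly nullable (have an ''-production): S, W.
No other nonterminal has a production whose RHS symbols are all nullable.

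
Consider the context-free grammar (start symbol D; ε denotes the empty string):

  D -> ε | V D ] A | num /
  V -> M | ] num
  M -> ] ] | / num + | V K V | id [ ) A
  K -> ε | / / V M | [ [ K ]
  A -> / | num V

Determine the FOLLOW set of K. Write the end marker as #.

{ /, ], id }

In M -> V K V: add FIRST(V) = { /, ], id }.
In K -> [ [ K ]: add FIRST(]) = { ] }.
Union: FOLLOW(K) = { /, ], id }.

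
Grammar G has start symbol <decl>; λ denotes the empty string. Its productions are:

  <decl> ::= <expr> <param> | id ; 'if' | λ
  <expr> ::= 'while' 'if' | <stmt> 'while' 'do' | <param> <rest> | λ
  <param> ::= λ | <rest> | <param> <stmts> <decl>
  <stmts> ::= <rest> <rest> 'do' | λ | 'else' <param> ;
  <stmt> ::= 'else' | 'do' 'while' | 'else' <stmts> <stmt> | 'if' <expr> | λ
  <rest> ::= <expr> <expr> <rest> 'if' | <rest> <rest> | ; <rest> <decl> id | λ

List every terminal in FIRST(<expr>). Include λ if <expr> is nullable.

<expr> ::= 'while' 'if' contributes {'while'}.
From <expr> ::= <stmt> 'while' 'do': <stmt> nullable, take FIRST(<stmt>) ∪ {'while'} = { 'do', 'else', 'if', 'while' }.
From <expr> ::= <param> <rest>: <param>, <rest> nullable, take FIRST(<param>) ∪ FIRST(<rest>) = { 'do', 'else', 'if', 'while', ;, id }; also λ since the whole RHS is nullable.
<expr> ::= λ contributes λ.
Union: FIRST(<expr>) = { 'do', 'else', 'if', 'while', ;, id, λ }.

{ 'do', 'else', 'if', 'while', ;, id, λ }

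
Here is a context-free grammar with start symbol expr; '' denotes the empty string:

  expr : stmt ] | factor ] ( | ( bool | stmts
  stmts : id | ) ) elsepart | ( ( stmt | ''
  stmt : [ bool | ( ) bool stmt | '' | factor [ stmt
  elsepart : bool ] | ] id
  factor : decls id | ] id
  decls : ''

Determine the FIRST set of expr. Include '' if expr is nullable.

{ (, ), [, ], id, '' }

From expr : stmt ]: stmt nullable, take FIRST(stmt) ∪ {]} = { (, [, ], id }.
From expr : factor ] (: add FIRST(factor) = { ], id }.
expr : ( bool contributes {(}.
From expr : stmts: add FIRST(stmts) = { (, ), id, '' } (including '' since stmts is nullable).
Union: FIRST(expr) = { (, ), [, ], id, '' }.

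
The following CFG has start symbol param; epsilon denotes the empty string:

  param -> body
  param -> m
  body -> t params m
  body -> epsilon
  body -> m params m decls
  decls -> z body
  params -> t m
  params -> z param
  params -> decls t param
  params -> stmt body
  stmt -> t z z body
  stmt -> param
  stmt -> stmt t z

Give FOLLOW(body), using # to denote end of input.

In param -> body: body is at the end, add FOLLOW(param) = { #, m, t }.
In decls -> z body: body is at the end, add FOLLOW(decls) = { #, m, t }.
In params -> stmt body: body is at the end, add FOLLOW(params) = { m }.
In stmt -> t z z body: body is at the end, add FOLLOW(stmt) = { m, t }.
Union: FOLLOW(body) = { #, m, t }.

{ #, m, t }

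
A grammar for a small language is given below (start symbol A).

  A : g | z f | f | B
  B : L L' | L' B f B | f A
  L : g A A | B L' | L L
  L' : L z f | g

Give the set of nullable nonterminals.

No nonterminal has an empty production or an RHS whose symbols are all nullable.

{ } (none)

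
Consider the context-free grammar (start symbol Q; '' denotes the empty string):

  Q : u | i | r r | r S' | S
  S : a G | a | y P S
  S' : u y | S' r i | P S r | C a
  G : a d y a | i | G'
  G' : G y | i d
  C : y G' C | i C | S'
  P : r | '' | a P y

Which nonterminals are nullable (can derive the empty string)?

Directly nullable (have an ''-production): P.
No other nonterminal has a production whose RHS symbols are all nullable.

{ P }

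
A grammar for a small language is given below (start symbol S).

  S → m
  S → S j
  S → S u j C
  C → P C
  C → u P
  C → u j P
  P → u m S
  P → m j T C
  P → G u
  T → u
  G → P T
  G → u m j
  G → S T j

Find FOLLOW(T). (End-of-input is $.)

In P → m j T C: add FIRST(C) = { m, u }.
In G → P T: T is at the end, add FOLLOW(G) = { u }.
In G → S T j: add FIRST(j) = { j }.
Union: FOLLOW(T) = { j, m, u }.

{ j, m, u }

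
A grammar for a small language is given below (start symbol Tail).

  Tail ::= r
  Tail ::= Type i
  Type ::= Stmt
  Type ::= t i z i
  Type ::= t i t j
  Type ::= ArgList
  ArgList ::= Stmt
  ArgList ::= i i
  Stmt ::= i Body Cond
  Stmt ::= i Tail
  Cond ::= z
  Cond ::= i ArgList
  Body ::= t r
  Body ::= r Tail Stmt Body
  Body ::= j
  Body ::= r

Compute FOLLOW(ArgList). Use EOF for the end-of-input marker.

{ i, j, r, t }

In Type ::= ArgList: ArgList is at the end, add FOLLOW(Type) = { i }.
In Cond ::= i ArgList: ArgList is at the end, add FOLLOW(Cond) = { i, j, r, t }.
Union: FOLLOW(ArgList) = { i, j, r, t }.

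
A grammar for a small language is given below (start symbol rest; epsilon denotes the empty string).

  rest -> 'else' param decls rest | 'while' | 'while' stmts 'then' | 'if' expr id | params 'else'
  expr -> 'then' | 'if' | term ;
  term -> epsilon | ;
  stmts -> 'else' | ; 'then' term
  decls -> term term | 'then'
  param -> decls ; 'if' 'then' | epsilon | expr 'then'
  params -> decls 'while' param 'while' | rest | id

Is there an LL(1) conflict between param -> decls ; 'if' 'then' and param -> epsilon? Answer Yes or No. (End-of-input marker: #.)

FIRST(decls ; 'if' 'then') = { 'then', ; } and FIRST(epsilon) = { epsilon }.
The second alternative is nullable and FOLLOW(param) = { 'else', 'if', 'then', 'while', ;, id } shares 'then' with FIRST of the first — conflict.

Yes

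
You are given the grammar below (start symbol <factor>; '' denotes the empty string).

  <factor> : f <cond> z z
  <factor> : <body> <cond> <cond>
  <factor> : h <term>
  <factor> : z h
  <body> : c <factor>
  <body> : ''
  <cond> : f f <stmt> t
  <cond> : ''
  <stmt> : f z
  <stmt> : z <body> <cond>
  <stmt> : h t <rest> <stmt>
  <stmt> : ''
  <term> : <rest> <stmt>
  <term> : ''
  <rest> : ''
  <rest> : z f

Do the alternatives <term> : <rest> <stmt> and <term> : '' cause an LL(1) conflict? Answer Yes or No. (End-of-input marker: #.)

Yes

FIRST(<rest> <stmt>) = { f, h, z, '' } and FIRST('') = { '' }.
Both alternatives are nullable, violating the LL(1) condition.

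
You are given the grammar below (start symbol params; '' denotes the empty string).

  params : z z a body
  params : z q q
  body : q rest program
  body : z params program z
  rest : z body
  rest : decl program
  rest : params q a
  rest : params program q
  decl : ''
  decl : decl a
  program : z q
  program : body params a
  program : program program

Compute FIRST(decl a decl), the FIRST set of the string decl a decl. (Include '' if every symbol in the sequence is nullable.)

{ a }

Add FIRST(decl)\{''} = { a }; decl is nullable, continue.
a is a terminal; add {a} and stop.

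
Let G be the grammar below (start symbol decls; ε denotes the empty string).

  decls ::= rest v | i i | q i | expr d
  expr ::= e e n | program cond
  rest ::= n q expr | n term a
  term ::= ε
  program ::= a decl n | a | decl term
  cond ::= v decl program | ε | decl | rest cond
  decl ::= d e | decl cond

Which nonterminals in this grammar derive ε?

Directly nullable (have an ε-production): term, cond.
No other nonterminal has a production whose RHS symbols are all nullable.

{ cond, term }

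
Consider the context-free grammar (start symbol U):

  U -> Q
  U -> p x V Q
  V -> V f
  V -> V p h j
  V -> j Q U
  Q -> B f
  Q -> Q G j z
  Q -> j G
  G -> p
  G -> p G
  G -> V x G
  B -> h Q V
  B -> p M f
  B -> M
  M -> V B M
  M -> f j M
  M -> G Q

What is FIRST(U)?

From U -> Q: add FIRST(Q) = { f, h, j, p }.
U -> p x V Q contributes {p}.
Union: FIRST(U) = { f, h, j, p }.

{ f, h, j, p }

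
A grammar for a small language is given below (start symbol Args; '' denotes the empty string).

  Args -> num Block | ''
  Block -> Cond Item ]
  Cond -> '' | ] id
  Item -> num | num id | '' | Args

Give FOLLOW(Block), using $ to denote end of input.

{ $, ] }

In Args -> num Block: Block is at the end, add FOLLOW(Args) = { $, ] }.
Union: FOLLOW(Block) = { $, ] }.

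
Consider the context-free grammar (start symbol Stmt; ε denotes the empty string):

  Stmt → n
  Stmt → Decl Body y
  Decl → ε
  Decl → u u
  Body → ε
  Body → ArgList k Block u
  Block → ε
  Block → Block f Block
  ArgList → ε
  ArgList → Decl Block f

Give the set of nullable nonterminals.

Directly nullable (have an ε-production): Decl, Body, Block, ArgList.
No other nonterminal has a production whose RHS symbols are all nullable.

{ ArgList, Block, Body, Decl }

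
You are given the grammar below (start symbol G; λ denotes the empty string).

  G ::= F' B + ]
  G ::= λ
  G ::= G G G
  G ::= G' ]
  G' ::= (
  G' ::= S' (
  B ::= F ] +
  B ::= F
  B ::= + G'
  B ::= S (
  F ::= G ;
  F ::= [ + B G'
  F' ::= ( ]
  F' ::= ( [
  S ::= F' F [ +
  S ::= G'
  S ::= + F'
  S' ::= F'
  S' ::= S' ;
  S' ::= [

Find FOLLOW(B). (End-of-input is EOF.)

In G ::= F' B + ]: add FIRST(+ ]) = { + }.
In F ::= [ + B G': add FIRST(G') = { (, [ }.
Union: FOLLOW(B) = { (, +, [ }.

{ (, +, [ }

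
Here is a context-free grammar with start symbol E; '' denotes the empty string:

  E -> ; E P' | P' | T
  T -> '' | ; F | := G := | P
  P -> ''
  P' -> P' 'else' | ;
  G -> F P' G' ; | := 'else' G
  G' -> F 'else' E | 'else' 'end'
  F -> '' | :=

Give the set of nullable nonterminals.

Directly nullable (have an ''-production): T, P, F.
E -> T with every symbol nullable, so E is nullable.
No other nonterminal has a production whose RHS symbols are all nullable.

{ E, F, P, T }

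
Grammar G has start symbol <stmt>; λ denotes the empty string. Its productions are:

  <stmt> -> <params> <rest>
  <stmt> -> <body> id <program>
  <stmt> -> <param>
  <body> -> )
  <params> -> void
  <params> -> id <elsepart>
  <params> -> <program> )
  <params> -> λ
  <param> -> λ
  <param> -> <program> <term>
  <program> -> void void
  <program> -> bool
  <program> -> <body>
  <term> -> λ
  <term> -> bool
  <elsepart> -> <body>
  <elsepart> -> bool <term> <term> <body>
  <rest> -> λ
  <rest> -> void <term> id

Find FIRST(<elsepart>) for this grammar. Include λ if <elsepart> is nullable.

From <elsepart> -> <body>: add FIRST(<body>) = { ) }.
<elsepart> -> bool <term> <term> <body> contributes {bool}.
Union: FIRST(<elsepart>) = { ), bool }.

{ ), bool }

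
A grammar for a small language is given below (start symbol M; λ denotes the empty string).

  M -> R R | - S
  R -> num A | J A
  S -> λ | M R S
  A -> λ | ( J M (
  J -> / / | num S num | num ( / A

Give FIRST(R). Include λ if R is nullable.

R -> num A contributes {num}.
From R -> J A: add FIRST(J) = { /, num }.
Union: FIRST(R) = { /, num }.

{ /, num }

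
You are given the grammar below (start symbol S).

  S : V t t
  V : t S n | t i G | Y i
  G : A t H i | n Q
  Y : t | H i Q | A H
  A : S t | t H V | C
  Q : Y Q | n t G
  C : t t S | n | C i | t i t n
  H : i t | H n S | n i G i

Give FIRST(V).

V : t S n contributes {t}.
V : t i G contributes {t}.
From V : Y i: add FIRST(Y) = { i, n, t }.
Union: FIRST(V) = { i, n, t }.

{ i, n, t }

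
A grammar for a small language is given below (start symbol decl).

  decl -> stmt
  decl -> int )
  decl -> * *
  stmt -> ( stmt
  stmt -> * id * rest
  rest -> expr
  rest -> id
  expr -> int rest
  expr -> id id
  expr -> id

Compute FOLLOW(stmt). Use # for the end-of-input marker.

In decl -> stmt: stmt is at the end, add FOLLOW(decl) = { # }.
In stmt -> ( stmt: stmt is at the end, add FOLLOW(stmt) = { # }.
Union: FOLLOW(stmt) = { # }.

{ # }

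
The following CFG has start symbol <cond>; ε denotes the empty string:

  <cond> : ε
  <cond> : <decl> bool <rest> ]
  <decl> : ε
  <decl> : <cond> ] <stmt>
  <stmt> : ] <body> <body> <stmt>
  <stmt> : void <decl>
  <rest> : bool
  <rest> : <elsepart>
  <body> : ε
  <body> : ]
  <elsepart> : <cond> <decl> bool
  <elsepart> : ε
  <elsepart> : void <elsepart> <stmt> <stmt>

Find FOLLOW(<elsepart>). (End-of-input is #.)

{ ], void }

In <rest> : <elsepart>: <elsepart> is at the end, add FOLLOW(<rest>) = { ] }.
In <elsepart> : void <elsepart> <stmt> <stmt>: add FIRST(<stmt> <stmt>) = { ], void }.
Union: FOLLOW(<elsepart>) = { ], void }.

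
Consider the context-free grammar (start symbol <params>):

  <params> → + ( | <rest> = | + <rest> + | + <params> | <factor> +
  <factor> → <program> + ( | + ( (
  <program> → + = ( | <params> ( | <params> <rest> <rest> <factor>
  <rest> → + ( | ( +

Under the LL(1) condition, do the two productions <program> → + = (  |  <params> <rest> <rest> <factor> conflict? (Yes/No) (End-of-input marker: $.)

Yes

FIRST(+ = () = { + } and FIRST(<params> <rest> <rest> <factor>) = { (, + }.
Both contain +, so the two alternatives are not disjoint — LL(1) conflict.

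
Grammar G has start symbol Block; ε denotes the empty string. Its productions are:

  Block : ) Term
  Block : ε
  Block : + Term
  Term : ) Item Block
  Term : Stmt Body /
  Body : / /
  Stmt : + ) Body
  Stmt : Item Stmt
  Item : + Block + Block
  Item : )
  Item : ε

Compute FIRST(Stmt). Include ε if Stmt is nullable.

Stmt : + ) Body contributes {+}.
From Stmt : Item Stmt: Item nullable, take FIRST(Item) ∪ FIRST(Stmt) = { ), + }.
Union: FIRST(Stmt) = { ), + }.

{ ), + }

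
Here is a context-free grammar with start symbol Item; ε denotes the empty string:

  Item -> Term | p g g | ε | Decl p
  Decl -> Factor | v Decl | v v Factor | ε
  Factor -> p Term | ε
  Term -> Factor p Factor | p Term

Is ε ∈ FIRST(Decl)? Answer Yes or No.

Decl has an ε-production, so Decl ⇒ ε.

Yes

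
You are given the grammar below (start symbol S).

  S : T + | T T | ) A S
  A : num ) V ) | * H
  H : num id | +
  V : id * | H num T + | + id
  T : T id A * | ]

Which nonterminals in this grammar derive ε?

{ } (none)

No nonterminal has an empty production or an RHS whose symbols are all nullable.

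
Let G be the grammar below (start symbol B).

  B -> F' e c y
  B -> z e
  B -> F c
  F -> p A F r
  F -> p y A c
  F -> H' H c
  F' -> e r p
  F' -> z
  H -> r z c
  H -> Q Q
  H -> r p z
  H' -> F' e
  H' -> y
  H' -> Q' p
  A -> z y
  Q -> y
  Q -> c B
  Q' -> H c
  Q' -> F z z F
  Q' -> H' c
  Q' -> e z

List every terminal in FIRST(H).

H -> r z c contributes {r}.
From H -> Q Q: add FIRST(Q) = { c, y }.
H -> r p z contributes {r}.
Union: FIRST(H) = { c, r, y }.

{ c, r, y }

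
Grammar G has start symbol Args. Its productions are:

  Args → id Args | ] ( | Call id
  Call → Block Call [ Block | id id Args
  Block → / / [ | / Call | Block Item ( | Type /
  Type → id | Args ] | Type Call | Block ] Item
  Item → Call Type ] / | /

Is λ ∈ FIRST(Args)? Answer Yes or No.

No

No nonterminal in this grammar is nullable.
No production of Args has an RHS whose symbols are all nullable, so Args is not nullable.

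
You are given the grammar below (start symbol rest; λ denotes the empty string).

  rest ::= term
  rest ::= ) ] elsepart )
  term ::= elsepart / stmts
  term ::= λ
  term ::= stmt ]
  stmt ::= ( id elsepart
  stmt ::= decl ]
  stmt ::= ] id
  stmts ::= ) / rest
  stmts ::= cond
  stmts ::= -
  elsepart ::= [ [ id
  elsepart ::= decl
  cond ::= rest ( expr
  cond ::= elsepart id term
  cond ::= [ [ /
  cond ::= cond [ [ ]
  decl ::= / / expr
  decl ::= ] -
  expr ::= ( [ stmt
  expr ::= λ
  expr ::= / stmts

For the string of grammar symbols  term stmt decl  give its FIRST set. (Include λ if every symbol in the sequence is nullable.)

{ (, /, [, ] }

Add FIRST(term)\{λ} = { (, /, [, ] }; term is nullable, continue.
Add FIRST(stmt) = { (, /, ] }; stmt is not nullable, stop.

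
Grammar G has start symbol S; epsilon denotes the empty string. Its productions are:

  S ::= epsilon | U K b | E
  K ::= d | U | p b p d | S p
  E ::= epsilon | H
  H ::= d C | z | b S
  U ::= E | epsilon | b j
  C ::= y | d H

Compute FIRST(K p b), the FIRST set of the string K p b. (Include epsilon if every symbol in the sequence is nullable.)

Add FIRST(K)\{epsilon} = { b, d, p, z }; K is nullable, continue.
p is a terminal; add {p} and stop.

{ b, d, p, z }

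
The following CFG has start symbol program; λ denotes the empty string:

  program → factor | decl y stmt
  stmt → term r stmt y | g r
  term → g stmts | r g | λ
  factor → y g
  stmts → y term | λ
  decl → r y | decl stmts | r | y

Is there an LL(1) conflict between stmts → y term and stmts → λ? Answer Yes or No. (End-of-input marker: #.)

FIRST(y term) = { y } and FIRST(λ) = { λ }.
The second alternative is nullable and FOLLOW(stmts) = { r, y } shares y with FIRST of the first — conflict.

Yes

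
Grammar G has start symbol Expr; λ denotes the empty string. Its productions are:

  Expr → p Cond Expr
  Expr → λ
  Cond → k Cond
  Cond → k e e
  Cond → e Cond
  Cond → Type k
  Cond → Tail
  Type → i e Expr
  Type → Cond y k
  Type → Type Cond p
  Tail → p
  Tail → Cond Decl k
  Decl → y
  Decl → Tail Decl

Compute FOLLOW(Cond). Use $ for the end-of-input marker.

In Expr → p Cond Expr: add FIRST(Expr)\{λ} = { p }.
  Since Expr is nullable, also add FOLLOW(Expr) = { $, e, i, k, p }.
In Cond → k Cond: Cond is at the end, add FOLLOW(Cond) = { $, e, i, k, p, y }.
In Cond → e Cond: Cond is at the end, add FOLLOW(Cond) = { $, e, i, k, p, y }.
In Type → Cond y k: add FIRST(y k) = { y }.
In Type → Type Cond p: add FIRST(p) = { p }.
In Tail → Cond Decl k: add FIRST(Decl k) = { e, i, k, p, y }.
Union: FOLLOW(Cond) = { $, e, i, k, p, y }.

{ $, e, i, k, p, y }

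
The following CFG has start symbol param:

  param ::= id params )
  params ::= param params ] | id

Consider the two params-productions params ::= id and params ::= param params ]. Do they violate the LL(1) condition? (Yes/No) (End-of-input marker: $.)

Yes

FIRST(id) = { id } and FIRST(param params ]) = { id }.
Both contain id, so the two alternatives are not disjoint — LL(1) conflict.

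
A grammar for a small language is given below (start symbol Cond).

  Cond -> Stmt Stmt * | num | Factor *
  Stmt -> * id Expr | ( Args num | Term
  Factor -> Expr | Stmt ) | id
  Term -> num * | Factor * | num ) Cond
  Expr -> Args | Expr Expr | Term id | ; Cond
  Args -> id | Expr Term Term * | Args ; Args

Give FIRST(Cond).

{ (, *, ;, id, num }

From Cond -> Stmt Stmt *: add FIRST(Stmt) = { (, *, ;, id, num }.
Cond -> num contributes {num}.
From Cond -> Factor *: add FIRST(Factor) = { (, *, ;, id, num }.
Union: FIRST(Cond) = { (, *, ;, id, num }.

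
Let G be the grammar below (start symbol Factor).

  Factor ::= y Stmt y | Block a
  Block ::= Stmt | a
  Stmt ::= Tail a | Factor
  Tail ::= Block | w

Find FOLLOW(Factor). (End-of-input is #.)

{ #, a, y }

Factor is the start symbol, so # ∈ FOLLOW(Factor).
In Stmt ::= Factor: Factor is at the end, add FOLLOW(Stmt) = { a, y }.
Union: FOLLOW(Factor) = { #, a, y }.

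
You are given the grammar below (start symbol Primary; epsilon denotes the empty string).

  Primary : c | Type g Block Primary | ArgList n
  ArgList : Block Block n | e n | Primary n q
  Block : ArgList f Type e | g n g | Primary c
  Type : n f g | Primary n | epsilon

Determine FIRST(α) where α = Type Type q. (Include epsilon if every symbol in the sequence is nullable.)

{ c, e, g, n, q }

Add FIRST(Type)\{epsilon} = { c, e, g, n }; Type is nullable, continue.
Add FIRST(Type)\{epsilon} = { c, e, g, n }; Type is nullable, continue.
q is a terminal; add {q} and stop.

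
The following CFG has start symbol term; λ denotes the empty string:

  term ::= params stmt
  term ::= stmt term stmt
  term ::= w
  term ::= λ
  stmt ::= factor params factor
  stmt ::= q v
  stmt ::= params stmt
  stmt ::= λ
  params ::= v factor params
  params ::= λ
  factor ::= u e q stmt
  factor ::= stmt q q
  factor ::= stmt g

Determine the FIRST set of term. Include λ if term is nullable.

{ g, q, u, v, w, λ }

From term ::= params stmt: params, stmt nullable, take FIRST(params) ∪ FIRST(stmt) = { g, q, u, v }; also λ since the whole RHS is nullable.
From term ::= stmt term stmt: stmt, term, stmt nullable, take FIRST(stmt) ∪ FIRST(term) ∪ FIRST(stmt) = { g, q, u, v, w }; also λ since the whole RHS is nullable.
term ::= w contributes {w}.
term ::= λ contributes λ.
Union: FIRST(term) = { g, q, u, v, w, λ }.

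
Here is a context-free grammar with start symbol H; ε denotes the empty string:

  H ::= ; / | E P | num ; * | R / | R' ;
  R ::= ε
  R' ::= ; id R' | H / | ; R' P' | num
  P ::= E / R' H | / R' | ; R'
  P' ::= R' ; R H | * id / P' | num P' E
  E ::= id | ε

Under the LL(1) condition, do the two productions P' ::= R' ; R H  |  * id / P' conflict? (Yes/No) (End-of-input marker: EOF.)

No

FIRST(R' ; R H) = { /, ;, id, num } and FIRST(* id / P') = { * }.
The FIRST sets are disjoint and neither alternative is nullable — no conflict.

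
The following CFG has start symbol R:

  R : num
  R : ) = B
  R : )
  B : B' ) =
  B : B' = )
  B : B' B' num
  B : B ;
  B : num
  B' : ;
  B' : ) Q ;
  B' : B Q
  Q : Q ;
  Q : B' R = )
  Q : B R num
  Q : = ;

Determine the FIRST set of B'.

B' : ; contributes {;}.
B' : ) Q ; contributes {)}.
From B' : B Q: add FIRST(B) = { ), ;, num }.
Union: FIRST(B') = { ), ;, num }.

{ ), ;, num }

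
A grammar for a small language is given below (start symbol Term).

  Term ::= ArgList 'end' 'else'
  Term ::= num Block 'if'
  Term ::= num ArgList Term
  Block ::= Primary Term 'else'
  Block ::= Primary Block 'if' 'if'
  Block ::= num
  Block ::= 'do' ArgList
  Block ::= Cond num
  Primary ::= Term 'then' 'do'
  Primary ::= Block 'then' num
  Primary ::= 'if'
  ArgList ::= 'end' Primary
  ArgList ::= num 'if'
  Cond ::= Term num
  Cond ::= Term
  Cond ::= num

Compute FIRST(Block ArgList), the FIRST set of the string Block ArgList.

{ 'do', 'end', 'if', num }

Add FIRST(Block) = { 'do', 'end', 'if', num }; Block is not nullable, stop.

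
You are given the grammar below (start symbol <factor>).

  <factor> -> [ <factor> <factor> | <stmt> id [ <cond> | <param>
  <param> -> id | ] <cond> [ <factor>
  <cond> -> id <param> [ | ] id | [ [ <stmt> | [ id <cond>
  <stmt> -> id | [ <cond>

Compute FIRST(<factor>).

{ [, ], id }

<factor> -> [ <factor> <factor> contributes {[}.
From <factor> -> <stmt> id [ <cond>: add FIRST(<stmt>) = { [, id }.
From <factor> -> <param>: add FIRST(<param>) = { ], id }.
Union: FIRST(<factor>) = { [, ], id }.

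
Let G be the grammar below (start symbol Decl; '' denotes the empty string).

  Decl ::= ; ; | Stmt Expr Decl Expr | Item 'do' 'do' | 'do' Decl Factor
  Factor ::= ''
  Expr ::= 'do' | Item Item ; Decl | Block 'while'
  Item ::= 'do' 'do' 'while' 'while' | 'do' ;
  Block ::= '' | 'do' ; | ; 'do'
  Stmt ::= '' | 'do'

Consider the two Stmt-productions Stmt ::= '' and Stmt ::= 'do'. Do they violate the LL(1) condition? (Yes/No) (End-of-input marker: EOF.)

FIRST('') = { '' } and FIRST('do') = { 'do' }.
The first alternative is nullable and FOLLOW(Stmt) = { 'do', 'while', ; } shares 'do' with FIRST of the second — conflict.

Yes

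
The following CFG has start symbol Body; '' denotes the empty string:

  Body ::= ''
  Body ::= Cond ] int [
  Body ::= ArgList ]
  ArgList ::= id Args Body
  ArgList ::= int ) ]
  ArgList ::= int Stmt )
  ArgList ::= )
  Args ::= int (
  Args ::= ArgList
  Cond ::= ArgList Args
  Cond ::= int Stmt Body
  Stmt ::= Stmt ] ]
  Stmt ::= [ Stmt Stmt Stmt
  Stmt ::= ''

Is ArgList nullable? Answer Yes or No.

Nullable nonterminals: Body, Stmt.
No production of ArgList has an RHS whose symbols are all nullable, so ArgList is not nullable.

No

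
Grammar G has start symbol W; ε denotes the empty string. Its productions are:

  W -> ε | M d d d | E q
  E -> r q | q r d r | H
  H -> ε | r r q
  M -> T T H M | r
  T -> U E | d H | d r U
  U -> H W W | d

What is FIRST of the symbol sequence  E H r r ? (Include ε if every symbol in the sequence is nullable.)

Add FIRST(E)\{ε} = { q, r }; E is nullable, continue.
Add FIRST(H)\{ε} = { r }; H is nullable, continue.
r is a terminal; add {r} and stop.

{ q, r }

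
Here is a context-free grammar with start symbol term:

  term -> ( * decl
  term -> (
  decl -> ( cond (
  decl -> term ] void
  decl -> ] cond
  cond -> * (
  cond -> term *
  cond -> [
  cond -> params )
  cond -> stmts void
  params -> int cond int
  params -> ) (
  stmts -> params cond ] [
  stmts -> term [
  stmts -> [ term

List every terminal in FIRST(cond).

{ (, ), *, [, int }

cond -> * ( contributes {*}.
From cond -> term *: add FIRST(term) = { ( }.
cond -> [ contributes {[}.
From cond -> params ): add FIRST(params) = { ), int }.
From cond -> stmts void: add FIRST(stmts) = { (, ), [, int }.
Union: FIRST(cond) = { (, ), *, [, int }.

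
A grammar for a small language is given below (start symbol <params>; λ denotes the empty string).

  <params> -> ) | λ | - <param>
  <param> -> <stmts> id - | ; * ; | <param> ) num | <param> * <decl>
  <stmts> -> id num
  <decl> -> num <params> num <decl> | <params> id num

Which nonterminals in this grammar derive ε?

Directly nullable (have an λ-production): <params>.
No other nonterminal has a production whose RHS symbols are all nullable.

{ <params> }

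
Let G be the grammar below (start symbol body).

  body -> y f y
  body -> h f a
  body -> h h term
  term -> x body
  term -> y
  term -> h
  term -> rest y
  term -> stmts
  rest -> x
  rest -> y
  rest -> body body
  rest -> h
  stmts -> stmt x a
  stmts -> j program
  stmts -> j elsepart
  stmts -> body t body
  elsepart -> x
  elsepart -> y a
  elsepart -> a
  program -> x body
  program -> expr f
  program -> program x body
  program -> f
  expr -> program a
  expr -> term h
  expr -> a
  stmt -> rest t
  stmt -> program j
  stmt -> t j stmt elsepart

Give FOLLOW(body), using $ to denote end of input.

{ $, a, h, j, t, x, y }

body is the start symbol, so $ ∈ FOLLOW(body).
In term -> x body: body is at the end, add FOLLOW(term) = { $, a, h, j, t, x, y }.
In rest -> body body: add FIRST(body) = { h, y }.
In rest -> body body: body is at the end, add FOLLOW(rest) = { t, y }.
In stmts -> body t body: add FIRST(t body) = { t }.
In stmts -> body t body: body is at the end, add FOLLOW(stmts) = { $, a, h, j, t, x, y }.
In program -> x body: body is at the end, add FOLLOW(program) = { $, a, h, j, t, x, y }.
In program -> program x body: body is at the end, add FOLLOW(program) = { $, a, h, j, t, x, y }.
Union: FOLLOW(body) = { $, a, h, j, t, x, y }.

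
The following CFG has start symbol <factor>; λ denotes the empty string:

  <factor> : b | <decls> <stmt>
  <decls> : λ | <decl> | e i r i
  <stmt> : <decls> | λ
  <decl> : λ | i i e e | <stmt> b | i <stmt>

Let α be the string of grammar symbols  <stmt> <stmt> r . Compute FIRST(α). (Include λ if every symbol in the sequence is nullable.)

{ b, e, i, r }

Add FIRST(<stmt>)\{λ} = { b, e, i }; <stmt> is nullable, continue.
Add FIRST(<stmt>)\{λ} = { b, e, i }; <stmt> is nullable, continue.
r is a terminal; add {r} and stop.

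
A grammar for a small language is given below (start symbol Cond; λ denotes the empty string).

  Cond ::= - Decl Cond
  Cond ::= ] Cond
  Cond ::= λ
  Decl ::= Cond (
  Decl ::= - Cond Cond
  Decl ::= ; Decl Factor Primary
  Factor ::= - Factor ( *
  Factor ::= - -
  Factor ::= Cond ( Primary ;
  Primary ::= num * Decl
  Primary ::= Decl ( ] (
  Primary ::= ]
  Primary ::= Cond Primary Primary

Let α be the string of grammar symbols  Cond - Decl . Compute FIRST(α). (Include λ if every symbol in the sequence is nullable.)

Add FIRST(Cond)\{λ} = { -, ] }; Cond is nullable, continue.
- is a terminal; add {-} and stop.

{ -, ] }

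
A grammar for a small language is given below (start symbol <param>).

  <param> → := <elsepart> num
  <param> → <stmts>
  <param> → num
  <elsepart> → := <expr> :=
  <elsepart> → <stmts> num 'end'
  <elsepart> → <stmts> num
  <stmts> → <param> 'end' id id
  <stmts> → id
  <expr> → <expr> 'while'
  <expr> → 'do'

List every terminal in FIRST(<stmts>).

From <stmts> → <param> 'end' id id: add FIRST(<param>) = { :=, id, num }.
<stmts> → id contributes {id}.
Union: FIRST(<stmts>) = { :=, id, num }.

{ :=, id, num }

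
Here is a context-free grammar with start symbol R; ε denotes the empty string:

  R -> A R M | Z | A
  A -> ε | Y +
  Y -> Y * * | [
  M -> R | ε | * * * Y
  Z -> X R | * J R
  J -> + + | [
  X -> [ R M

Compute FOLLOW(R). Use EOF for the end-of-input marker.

{ EOF, *, [ }

R is the start symbol, so EOF ∈ FOLLOW(R).
In R -> A R M: add FIRST(M)\{ε} = { *, [ }.
  Since M is nullable, also add FOLLOW(R) = { EOF, *, [ }.
In M -> R: R is at the end, add FOLLOW(M) = { EOF, *, [ }.
In Z -> X R: R is at the end, add FOLLOW(Z) = { EOF, *, [ }.
In Z -> * J R: R is at the end, add FOLLOW(Z) = { EOF, *, [ }.
In X -> [ R M: add FIRST(M)\{ε} = { *, [ }.
  Since M is nullable, also add FOLLOW(X) = { EOF, *, [ }.
Union: FOLLOW(R) = { EOF, *, [ }.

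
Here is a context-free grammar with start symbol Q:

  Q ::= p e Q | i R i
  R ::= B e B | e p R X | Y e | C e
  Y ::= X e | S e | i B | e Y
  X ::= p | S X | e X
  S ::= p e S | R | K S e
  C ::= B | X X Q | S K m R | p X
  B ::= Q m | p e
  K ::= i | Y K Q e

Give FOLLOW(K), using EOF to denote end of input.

{ e, i, m, p }

In S ::= K S e: add FIRST(S e) = { e, i, p }.
In C ::= S K m R: add FIRST(m R) = { m }.
In K ::= Y K Q e: add FIRST(Q e) = { i, p }.
Union: FOLLOW(K) = { e, i, m, p }.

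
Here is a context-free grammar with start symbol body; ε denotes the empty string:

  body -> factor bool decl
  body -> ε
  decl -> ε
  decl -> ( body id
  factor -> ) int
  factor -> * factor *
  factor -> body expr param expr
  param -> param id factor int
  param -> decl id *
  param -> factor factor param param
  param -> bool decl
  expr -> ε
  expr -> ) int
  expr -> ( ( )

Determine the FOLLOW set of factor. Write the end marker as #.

{ (, ), *, bool, id, int }

In body -> factor bool decl: add FIRST(bool decl) = { bool }.
In factor -> * factor *: add FIRST(*) = { * }.
In param -> param id factor int: add FIRST(int) = { int }.
In param -> factor factor param param: add FIRST(factor param param) = { (, ), *, bool, id }.
In param -> factor factor param param: add FIRST(param param) = { (, ), *, bool, id }.
Union: FOLLOW(factor) = { (, ), *, bool, id, int }.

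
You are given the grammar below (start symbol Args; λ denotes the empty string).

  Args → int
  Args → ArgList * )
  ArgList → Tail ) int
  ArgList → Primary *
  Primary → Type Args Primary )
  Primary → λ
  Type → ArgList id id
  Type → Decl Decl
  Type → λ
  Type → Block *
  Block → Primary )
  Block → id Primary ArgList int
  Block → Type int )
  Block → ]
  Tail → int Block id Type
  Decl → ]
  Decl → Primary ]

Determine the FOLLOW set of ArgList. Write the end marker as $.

In Args → ArgList * ): add FIRST(* )) = { * }.
In Type → ArgList id id: add FIRST(id id) = { id }.
In Block → id Primary ArgList int: add FIRST(int) = { int }.
Union: FOLLOW(ArgList) = { *, id, int }.

{ *, id, int }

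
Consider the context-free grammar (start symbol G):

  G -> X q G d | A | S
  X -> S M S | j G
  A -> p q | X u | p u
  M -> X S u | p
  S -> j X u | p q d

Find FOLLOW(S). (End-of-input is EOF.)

{ EOF, d, j, p, q, u }

In G -> S: S is at the end, add FOLLOW(G) = { EOF, d, j, p, q, u }.
In X -> S M S: add FIRST(M S) = { j, p }.
In X -> S M S: S is at the end, add FOLLOW(X) = { j, p, q, u }.
In M -> X S u: add FIRST(u) = { u }.
Union: FOLLOW(S) = { EOF, d, j, p, q, u }.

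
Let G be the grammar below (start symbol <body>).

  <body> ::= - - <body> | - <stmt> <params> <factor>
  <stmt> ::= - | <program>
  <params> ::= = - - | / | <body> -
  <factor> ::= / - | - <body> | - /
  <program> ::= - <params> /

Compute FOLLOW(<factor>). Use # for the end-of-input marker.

In <body> ::= - <stmt> <params> <factor>: <factor> is at the end, add FOLLOW(<body>) = { #, - }.
Union: FOLLOW(<factor>) = { #, - }.

{ #, - }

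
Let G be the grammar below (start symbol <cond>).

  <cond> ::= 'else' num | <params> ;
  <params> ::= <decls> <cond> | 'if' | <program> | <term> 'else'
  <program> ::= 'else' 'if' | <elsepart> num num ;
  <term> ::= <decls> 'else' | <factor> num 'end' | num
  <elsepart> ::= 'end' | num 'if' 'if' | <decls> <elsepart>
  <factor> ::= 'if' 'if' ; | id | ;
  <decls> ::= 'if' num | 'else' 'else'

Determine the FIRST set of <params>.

From <params> ::= <decls> <cond>: add FIRST(<decls>) = { 'else', 'if' }.
<params> ::= 'if' contributes {'if'}.
From <params> ::= <program>: add FIRST(<program>) = { 'else', 'end', 'if', num }.
From <params> ::= <term> 'else': add FIRST(<term>) = { 'else', 'if', ;, id, num }.
Union: FIRST(<params>) = { 'else', 'end', 'if', ;, id, num }.

{ 'else', 'end', 'if', ;, id, num }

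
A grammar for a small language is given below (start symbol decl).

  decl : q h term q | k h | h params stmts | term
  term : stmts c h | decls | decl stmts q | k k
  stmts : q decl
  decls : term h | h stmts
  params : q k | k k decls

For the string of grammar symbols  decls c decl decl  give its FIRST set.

{ h, k, q }

Add FIRST(decls) = { h, k, q }; decls is not nullable, stop.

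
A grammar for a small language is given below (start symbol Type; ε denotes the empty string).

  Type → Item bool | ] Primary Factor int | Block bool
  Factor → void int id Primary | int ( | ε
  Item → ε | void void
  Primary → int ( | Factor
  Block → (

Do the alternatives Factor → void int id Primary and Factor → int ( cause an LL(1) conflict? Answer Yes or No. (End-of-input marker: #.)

No

FIRST(void int id Primary) = { void } and FIRST(int () = { int }.
The FIRST sets are disjoint and neither alternative is nullable — no conflict.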